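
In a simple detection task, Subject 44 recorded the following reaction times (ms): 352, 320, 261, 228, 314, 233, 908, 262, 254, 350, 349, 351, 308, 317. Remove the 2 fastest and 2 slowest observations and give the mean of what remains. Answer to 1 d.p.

Sorted: 228, 233, 254, 261, 262, 308, 314, 317, 320, 349, 350, 351, 352, 908
Drop lowest 2 (228, 233) and highest 2 (352, 908)
Remaining (n=10): Σ = 3086, mean = 3086/10 = 308.600

308.6 ms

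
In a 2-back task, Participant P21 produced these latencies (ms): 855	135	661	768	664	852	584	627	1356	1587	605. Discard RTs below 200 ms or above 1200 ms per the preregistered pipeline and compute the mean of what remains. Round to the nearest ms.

Excluded: 135, 1356, 1587
Retained (n=8): Σ = 5616
Mean = 5616/8 = 702.0000

702 ms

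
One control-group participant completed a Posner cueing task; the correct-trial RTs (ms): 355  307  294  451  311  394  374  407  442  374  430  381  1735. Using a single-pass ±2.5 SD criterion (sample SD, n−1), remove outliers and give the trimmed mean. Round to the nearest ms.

n = 13, ΣRT = 6255, M = 481.154
Σ(x−M)² = 1733501.69; s = √(1733501.69/12) = 380.077
Cutoffs: 481.154 ± 2.5·380.077 → [-469.0, 1431.3]
Outside: 1735 → excluded.
Retained (n=12): Σ = 4520, mean = 4520/12 = 376.667

377 ms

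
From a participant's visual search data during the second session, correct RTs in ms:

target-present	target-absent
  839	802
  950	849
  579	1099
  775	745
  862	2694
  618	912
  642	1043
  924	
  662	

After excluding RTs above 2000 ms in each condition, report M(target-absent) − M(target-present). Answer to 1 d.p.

147.1 ms

target-absent: exclude 2694
M(target-present) = 6851/9 = 761.222
M(target-absent) = 5450/6 = 908.333
Difference = 908.333 − 761.222 = 147.111 ms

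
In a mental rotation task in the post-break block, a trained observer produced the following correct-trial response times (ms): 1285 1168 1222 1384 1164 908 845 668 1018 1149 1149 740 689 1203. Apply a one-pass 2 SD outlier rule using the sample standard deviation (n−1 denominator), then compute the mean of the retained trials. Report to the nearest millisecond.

1042 ms

n = 14, ΣRT = 14592, M = 1042.286
Σ(x−M)² = 701020.86; s = √(701020.86/13) = 232.217
Cutoffs: 1042.286 ± 2·232.217 → [577.9, 1506.7]
No RTs fall outside the cutoffs; all 14 retained. Mean = 14592/14 = 1042.286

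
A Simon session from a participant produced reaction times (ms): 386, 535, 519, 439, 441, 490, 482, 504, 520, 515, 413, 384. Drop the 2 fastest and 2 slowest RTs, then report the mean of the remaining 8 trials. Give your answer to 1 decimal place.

Sorted: 384, 386, 413, 439, 441, 482, 490, 504, 515, 519, 520, 535
Drop lowest 2 (384, 386) and highest 2 (520, 535)
Remaining (n=8): Σ = 3803, mean = 3803/8 = 475.375

475.4 ms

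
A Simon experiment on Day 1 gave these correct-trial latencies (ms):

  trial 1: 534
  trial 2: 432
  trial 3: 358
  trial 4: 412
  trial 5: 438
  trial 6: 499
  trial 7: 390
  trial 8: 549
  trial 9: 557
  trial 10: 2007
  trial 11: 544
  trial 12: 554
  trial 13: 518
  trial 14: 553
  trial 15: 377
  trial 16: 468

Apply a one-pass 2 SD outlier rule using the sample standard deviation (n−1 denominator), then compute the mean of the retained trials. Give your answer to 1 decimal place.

n = 16, ΣRT = 9190, M = 574.375
Σ(x−M)² = 2261963.75; s = √(2261963.75/15) = 388.327
Cutoffs: 574.375 ± 2·388.327 → [-202.3, 1351.0]
Outside: 2007 → excluded.
Retained (n=15): Σ = 7183, mean = 7183/15 = 478.867

478.9 ms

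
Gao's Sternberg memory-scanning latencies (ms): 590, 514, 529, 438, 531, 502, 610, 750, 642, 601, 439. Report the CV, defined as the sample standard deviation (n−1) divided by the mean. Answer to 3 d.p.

n = 11, Σ = 6146, M = 558.7273
Σ(x−M)² = 84694.182; s = √(84694.182/10) = 92.0294
CV = 92.0294 / 558.7273 = 0.16471

0.165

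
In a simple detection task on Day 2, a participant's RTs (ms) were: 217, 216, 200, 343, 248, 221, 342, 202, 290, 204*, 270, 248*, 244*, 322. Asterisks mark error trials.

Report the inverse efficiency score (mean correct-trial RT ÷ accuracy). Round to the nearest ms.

332 ms

Correct trials (n=11): 217, 216, 200, 343, 248, 221, 342, 202, 290, 270, 322
Mean correct RT = 2871/11 = 261.0000 ms
Proportion correct = 11/14
IES = 261.0000 / (11/14) = 332.182 ms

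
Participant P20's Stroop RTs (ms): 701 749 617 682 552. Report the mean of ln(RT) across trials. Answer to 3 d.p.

6.487

ln(RT): 6.5525, 6.6187, 6.4249, 6.5250, 6.3135
Σ ln(RT) = 32.4347
Mean = 32.4347/5 = 6.48694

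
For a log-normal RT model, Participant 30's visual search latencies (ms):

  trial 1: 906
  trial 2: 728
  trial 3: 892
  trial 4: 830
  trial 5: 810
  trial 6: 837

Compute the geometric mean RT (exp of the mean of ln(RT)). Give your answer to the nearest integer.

ln(RT): 6.8090, 6.5903, 6.7935, 6.7214, 6.6970, 6.7298
Mean ln(RT) = 40.3411/6 = 6.72352
Geometric mean = exp(6.72352) = 831.74 ms

832 ms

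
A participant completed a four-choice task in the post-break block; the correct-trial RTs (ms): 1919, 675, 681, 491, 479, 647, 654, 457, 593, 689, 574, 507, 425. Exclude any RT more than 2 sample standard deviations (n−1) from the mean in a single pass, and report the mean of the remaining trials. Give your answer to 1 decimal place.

n = 13, ΣRT = 8791, M = 676.231
Σ(x−M)² = 1776418.31; s = √(1776418.31/12) = 384.753
Cutoffs: 676.231 ± 2·384.753 → [-93.3, 1445.7]
Outside: 1919 → excluded.
Retained (n=12): Σ = 6872, mean = 6872/12 = 572.667

572.7 ms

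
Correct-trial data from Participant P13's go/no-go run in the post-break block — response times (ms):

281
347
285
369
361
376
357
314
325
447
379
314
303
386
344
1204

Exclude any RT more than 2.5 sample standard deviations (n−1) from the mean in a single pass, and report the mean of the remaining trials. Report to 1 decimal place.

345.9 ms

n = 16, ΣRT = 6392, M = 399.500
Σ(x−M)² = 717322.00; s = √(717322.00/15) = 218.681
Cutoffs: 399.500 ± 2.5·218.681 → [-147.2, 946.2]
Outside: 1204 → excluded.
Retained (n=15): Σ = 5188, mean = 5188/15 = 345.867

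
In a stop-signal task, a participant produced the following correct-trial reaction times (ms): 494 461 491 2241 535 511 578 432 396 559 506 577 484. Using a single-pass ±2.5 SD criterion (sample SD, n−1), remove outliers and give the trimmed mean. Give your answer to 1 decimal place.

n = 13, ΣRT = 8265, M = 635.769
Σ(x−M)² = 2825658.31; s = √(2825658.31/12) = 485.254
Cutoffs: 635.769 ± 2.5·485.254 → [-577.4, 1848.9]
Outside: 2241 → excluded.
Retained (n=12): Σ = 6024, mean = 6024/12 = 502.000

502.0 ms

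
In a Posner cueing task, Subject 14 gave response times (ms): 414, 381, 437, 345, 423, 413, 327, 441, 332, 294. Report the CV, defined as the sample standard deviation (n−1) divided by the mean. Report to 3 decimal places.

n = 10, Σ = 3807, M = 380.7000
Σ(x−M)² = 24794.100; s = √(24794.100/9) = 52.4871
CV = 52.4871 / 380.7000 = 0.13787

0.138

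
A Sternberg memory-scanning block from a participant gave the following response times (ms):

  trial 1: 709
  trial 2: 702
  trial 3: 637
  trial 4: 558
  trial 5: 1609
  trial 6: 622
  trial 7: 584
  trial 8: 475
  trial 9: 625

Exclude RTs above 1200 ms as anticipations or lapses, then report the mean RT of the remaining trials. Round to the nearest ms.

Excluded: 1609
Retained (n=8): Σ = 4912
Mean = 4912/8 = 614.0000

614 ms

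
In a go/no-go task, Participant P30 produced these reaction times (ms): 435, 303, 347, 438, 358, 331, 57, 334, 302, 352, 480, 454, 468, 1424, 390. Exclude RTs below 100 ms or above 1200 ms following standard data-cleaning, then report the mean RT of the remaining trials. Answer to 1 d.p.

384.0 ms

Excluded: 57, 1424
Retained (n=13): Σ = 4992
Mean = 4992/13 = 384.0000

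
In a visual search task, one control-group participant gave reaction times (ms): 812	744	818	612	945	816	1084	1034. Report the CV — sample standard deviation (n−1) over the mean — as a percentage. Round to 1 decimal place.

18.1%

n = 8, Σ = 6865, M = 858.1250
Σ(x−M)² = 168612.875; s = √(168612.875/7) = 155.2017
CV = 155.2017 / 858.1250 = 0.18086 = 18.086%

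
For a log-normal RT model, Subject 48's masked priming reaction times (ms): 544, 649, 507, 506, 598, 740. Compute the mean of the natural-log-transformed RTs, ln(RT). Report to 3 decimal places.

6.372

ln(RT): 6.2989, 6.4754, 6.2285, 6.2265, 6.3936, 6.6067
Σ ln(RT) = 38.2297
Mean = 38.2297/6 = 6.37161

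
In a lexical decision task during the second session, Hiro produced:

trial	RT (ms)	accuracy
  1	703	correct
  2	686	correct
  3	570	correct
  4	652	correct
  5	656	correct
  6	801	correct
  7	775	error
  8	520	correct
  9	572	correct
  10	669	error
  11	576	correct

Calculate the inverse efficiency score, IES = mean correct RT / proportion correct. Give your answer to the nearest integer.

779 ms

Correct trials (n=9): 703, 686, 570, 652, 656, 801, 520, 572, 576
Mean correct RT = 5736/9 = 637.3333 ms
Proportion correct = 9/11
IES = 637.3333 / (9/11) = 778.963 ms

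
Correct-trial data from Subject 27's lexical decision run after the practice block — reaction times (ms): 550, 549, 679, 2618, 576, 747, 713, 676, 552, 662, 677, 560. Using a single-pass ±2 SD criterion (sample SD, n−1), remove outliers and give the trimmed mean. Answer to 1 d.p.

n = 12, ΣRT = 9559, M = 796.583
Σ(x−M)² = 3674332.92; s = √(3674332.92/11) = 577.954
Cutoffs: 796.583 ± 2·577.954 → [-359.3, 1952.5]
Outside: 2618 → excluded.
Retained (n=11): Σ = 6941, mean = 6941/11 = 631.000

631.0 ms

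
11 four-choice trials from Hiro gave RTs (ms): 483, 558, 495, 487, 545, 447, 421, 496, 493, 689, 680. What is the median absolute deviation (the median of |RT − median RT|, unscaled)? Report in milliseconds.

Sorted: 421, 447, 483, 487, 493, 495, 496, 545, 558, 680, 689 → median = 495
|x − 495|: 12, 63, 0, 8, 50, 48, 74, 1, 2, 194, 185
Sorted deviations: 0, 1, 2, 8, 12, 48, 50, 63, 74, 185, 194 → MAD = 48

48 ms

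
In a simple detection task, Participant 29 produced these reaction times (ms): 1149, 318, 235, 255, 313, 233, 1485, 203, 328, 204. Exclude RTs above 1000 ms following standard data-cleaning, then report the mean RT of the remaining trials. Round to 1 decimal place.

261.1 ms

Excluded: 1149, 1485
Retained (n=8): Σ = 2089
Mean = 2089/8 = 261.1250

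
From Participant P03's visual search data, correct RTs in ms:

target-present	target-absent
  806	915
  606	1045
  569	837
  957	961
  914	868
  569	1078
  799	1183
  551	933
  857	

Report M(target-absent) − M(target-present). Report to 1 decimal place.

M(target-present) = 6628/9 = 736.444
M(target-absent) = 7820/8 = 977.500
Difference = 977.500 − 736.444 = 241.056 ms

241.1 ms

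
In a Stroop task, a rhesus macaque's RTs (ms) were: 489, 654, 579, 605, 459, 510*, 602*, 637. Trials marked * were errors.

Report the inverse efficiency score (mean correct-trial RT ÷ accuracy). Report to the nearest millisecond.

Correct trials (n=6): 489, 654, 579, 605, 459, 637
Mean correct RT = 3423/6 = 570.5000 ms
Proportion correct = 6/8
IES = 570.5000 / (6/8) = 760.667 ms

761 ms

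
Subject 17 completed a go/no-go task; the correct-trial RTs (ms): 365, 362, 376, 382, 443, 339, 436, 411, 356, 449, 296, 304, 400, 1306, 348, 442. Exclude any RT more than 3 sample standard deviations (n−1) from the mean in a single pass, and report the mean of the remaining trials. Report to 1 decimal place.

380.6 ms

n = 16, ΣRT = 7015, M = 438.438
Σ(x−M)² = 836589.94; s = √(836589.94/15) = 236.162
Cutoffs: 438.438 ± 3·236.162 → [-270.0, 1146.9]
Outside: 1306 → excluded.
Retained (n=15): Σ = 5709, mean = 5709/15 = 380.600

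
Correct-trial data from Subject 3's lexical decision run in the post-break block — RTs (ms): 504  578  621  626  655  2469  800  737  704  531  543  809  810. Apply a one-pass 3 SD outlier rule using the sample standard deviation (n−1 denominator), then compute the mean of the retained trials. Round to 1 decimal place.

n = 13, ΣRT = 10387, M = 799.000
Σ(x−M)² = 3157566.00; s = √(3157566.00/12) = 512.962
Cutoffs: 799.000 ± 3·512.962 → [-739.9, 2337.9]
Outside: 2469 → excluded.
Retained (n=12): Σ = 7918, mean = 7918/12 = 659.833

659.8 ms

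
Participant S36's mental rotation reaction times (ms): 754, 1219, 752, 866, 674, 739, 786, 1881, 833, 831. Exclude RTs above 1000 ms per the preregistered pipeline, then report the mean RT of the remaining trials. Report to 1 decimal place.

Excluded: 1219, 1881
Retained (n=8): Σ = 6235
Mean = 6235/8 = 779.3750

779.4 ms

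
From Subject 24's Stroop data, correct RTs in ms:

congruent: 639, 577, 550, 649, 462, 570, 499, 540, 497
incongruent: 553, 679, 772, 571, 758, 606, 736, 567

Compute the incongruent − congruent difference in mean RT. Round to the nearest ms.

M(congruent) = 4983/9 = 553.667
M(incongruent) = 5242/8 = 655.250
Difference = 655.250 − 553.667 = 101.583 ms

102 ms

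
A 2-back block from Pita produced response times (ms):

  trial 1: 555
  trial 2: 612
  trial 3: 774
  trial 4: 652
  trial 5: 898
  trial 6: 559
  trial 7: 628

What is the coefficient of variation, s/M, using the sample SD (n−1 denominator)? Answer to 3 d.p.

n = 7, Σ = 4678, M = 668.2857
Σ(x−M)² = 93777.429; s = √(93777.429/6) = 125.0183
CV = 125.0183 / 668.2857 = 0.18707

0.187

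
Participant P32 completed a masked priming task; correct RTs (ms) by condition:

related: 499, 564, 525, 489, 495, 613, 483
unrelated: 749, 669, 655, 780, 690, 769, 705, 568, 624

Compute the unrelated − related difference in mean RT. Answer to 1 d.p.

M(related) = 3668/7 = 524.000
M(unrelated) = 6209/9 = 689.889
Difference = 689.889 − 524.000 = 165.889 ms

165.9 ms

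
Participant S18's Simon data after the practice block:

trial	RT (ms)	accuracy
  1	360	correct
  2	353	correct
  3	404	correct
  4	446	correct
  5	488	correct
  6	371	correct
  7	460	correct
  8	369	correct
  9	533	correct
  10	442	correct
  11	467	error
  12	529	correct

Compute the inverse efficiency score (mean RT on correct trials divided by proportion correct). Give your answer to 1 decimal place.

Correct trials (n=11): 360, 353, 404, 446, 488, 371, 460, 369, 533, 442, 529
Mean correct RT = 4755/11 = 432.2727 ms
Proportion correct = 11/12
IES = 432.2727 / (11/12) = 471.570 ms

471.6 ms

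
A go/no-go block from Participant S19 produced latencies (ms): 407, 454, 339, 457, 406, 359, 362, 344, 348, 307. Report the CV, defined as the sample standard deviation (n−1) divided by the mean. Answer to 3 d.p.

0.133

n = 10, Σ = 3783, M = 378.3000
Σ(x−M)² = 22876.100; s = √(22876.100/9) = 50.4162
CV = 50.4162 / 378.3000 = 0.13327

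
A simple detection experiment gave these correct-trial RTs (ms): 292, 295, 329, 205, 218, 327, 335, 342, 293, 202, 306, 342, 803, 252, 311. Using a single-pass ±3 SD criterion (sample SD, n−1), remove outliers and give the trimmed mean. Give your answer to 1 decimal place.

n = 15, ΣRT = 4852, M = 323.467
Σ(x−M)² = 279023.73; s = √(279023.73/14) = 141.175
Cutoffs: 323.467 ± 3·141.175 → [-100.1, 747.0]
Outside: 803 → excluded.
Retained (n=14): Σ = 4049, mean = 4049/14 = 289.214

289.2 ms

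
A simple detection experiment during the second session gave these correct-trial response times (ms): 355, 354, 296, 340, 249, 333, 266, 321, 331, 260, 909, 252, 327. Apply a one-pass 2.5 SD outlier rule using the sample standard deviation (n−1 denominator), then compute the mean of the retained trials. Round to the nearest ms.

307 ms

n = 13, ΣRT = 4593, M = 353.308
Σ(x−M)² = 352376.77; s = √(352376.77/12) = 171.361
Cutoffs: 353.308 ± 2.5·171.361 → [-75.1, 781.7]
Outside: 909 → excluded.
Retained (n=12): Σ = 3684, mean = 3684/12 = 307.000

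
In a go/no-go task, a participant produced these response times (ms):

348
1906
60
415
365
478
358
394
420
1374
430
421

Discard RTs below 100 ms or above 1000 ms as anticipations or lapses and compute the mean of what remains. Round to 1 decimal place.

Excluded: 60, 1374, 1906
Retained (n=9): Σ = 3629
Mean = 3629/9 = 403.2222

403.2 ms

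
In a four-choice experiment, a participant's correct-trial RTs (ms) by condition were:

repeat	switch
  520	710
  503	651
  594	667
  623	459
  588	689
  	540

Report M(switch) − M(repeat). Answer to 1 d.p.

53.7 ms

M(repeat) = 2828/5 = 565.600
M(switch) = 3716/6 = 619.333
Difference = 619.333 − 565.600 = 53.733 ms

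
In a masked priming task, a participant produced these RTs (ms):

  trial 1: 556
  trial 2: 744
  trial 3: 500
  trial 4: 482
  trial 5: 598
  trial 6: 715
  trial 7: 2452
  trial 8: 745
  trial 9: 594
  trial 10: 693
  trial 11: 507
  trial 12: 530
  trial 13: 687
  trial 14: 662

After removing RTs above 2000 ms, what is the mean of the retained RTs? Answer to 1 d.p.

Excluded: 2452
Retained (n=13): Σ = 8013
Mean = 8013/13 = 616.3846

616.4 ms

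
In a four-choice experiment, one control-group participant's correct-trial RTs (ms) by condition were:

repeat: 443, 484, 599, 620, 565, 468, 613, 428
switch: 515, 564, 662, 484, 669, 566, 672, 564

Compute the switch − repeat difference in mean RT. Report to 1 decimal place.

59.5 ms

M(repeat) = 4220/8 = 527.500
M(switch) = 4696/8 = 587.000
Difference = 587.000 − 527.500 = 59.500 ms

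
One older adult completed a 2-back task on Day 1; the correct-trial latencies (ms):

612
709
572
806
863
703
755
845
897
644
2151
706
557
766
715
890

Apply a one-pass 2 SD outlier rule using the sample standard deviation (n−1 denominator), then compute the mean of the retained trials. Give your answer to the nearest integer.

n = 16, ΣRT = 13191, M = 824.438
Σ(x−M)² = 2046829.94; s = √(2046829.94/15) = 369.399
Cutoffs: 824.438 ± 2·369.399 → [85.6, 1563.2]
Outside: 2151 → excluded.
Retained (n=15): Σ = 11040, mean = 11040/15 = 736.000

736 ms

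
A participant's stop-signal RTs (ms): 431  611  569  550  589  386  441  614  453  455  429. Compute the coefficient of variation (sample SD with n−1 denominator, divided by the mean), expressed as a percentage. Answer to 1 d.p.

n = 11, Σ = 5528, M = 502.5455
Σ(x−M)² = 70940.727; s = √(70940.727/10) = 84.2263
CV = 84.2263 / 502.5455 = 0.16760 = 16.760%

16.8%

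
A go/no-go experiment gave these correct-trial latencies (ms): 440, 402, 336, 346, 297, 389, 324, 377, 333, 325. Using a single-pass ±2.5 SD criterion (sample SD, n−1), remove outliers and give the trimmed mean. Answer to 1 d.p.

n = 10, ΣRT = 3569, M = 356.900
Σ(x−M)² = 17188.90; s = √(17188.90/9) = 43.702
Cutoffs: 356.900 ± 2.5·43.702 → [247.6, 466.2]
No RTs fall outside the cutoffs; all 10 retained. Mean = 3569/10 = 356.900

356.9 ms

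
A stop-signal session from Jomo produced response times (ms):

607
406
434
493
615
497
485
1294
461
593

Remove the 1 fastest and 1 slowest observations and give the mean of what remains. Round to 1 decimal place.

Sorted: 406, 434, 461, 485, 493, 497, 593, 607, 615, 1294
Drop lowest 1 (406) and highest 1 (1294)
Remaining (n=8): Σ = 4185, mean = 4185/8 = 523.125

523.1 ms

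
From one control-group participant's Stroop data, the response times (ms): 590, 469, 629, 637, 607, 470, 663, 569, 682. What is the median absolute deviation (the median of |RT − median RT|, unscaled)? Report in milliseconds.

38 ms

Sorted: 469, 470, 569, 590, 607, 629, 637, 663, 682 → median = 607
|x − 607|: 17, 138, 22, 30, 0, 137, 56, 38, 75
Sorted deviations: 0, 17, 22, 30, 38, 56, 75, 137, 138 → MAD = 38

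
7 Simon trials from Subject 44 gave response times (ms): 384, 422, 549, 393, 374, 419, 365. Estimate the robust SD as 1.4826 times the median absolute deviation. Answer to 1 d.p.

38.5 ms

Sorted: 365, 374, 384, 393, 419, 422, 549 → median = 393
|x − 393| sorted: 0, 9, 19, 26, 28, 29, 156 → MAD = 26
Robust SD ≈ 1.4826 × 26 = 38.548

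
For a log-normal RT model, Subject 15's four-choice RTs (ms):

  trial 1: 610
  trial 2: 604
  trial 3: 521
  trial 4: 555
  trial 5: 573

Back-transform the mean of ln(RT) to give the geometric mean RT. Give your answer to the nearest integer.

ln(RT): 6.4135, 6.4036, 6.2558, 6.3190, 6.3509
Mean ln(RT) = 31.7426/5 = 6.34853
Geometric mean = exp(6.34853) = 571.65 ms

572 ms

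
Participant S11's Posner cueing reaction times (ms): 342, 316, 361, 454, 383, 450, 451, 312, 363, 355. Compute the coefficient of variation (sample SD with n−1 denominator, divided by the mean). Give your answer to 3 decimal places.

0.144

n = 10, Σ = 3787, M = 378.7000
Σ(x−M)² = 26848.100; s = √(26848.100/9) = 54.6180
CV = 54.6180 / 378.7000 = 0.14422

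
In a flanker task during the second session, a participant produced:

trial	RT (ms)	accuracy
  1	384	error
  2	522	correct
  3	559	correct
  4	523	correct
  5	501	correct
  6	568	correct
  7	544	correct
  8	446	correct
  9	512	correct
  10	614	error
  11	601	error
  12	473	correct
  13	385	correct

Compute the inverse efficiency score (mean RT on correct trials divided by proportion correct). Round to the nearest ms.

654 ms

Correct trials (n=10): 522, 559, 523, 501, 568, 544, 446, 512, 473, 385
Mean correct RT = 5033/10 = 503.3000 ms
Proportion correct = 10/13
IES = 503.3000 / (10/13) = 654.290 ms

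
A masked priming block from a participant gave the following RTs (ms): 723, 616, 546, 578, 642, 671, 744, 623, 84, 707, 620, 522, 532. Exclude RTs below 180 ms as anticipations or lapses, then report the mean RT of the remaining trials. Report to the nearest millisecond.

627 ms

Excluded: 84
Retained (n=12): Σ = 7524
Mean = 7524/12 = 627.0000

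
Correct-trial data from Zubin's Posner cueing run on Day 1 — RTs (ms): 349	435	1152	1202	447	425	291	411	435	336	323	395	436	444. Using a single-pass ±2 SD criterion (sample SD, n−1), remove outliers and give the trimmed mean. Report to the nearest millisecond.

n = 14, ΣRT = 7081, M = 505.786
Σ(x−M)² = 1085208.36; s = √(1085208.36/13) = 288.925
Cutoffs: 505.786 ± 2·288.925 → [-72.1, 1083.6]
Outside: 1152, 1202 → excluded.
Retained (n=12): Σ = 4727, mean = 4727/12 = 393.917

394 ms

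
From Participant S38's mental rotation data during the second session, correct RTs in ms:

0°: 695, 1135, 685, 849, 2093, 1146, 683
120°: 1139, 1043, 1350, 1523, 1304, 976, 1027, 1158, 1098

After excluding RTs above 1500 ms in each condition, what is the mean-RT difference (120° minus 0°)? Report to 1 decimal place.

0°: exclude 2093
120°: exclude 1523
M(0°) = 5193/6 = 865.500
M(120°) = 9095/8 = 1136.875
Difference = 1136.875 − 865.500 = 271.375 ms

271.4 ms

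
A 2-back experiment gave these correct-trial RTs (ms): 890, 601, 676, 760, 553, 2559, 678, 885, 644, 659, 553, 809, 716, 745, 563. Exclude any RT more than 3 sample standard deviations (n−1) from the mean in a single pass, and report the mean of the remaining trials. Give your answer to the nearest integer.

n = 15, ΣRT = 12291, M = 819.400
Σ(x−M)² = 3407787.60; s = √(3407787.60/14) = 493.369
Cutoffs: 819.400 ± 3·493.369 → [-660.7, 2299.5]
Outside: 2559 → excluded.
Retained (n=14): Σ = 9732, mean = 9732/14 = 695.143

695 ms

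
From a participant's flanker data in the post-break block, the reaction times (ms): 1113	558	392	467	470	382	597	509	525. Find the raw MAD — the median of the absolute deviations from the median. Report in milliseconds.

Sorted: 382, 392, 467, 470, 509, 525, 558, 597, 1113 → median = 509
|x − 509|: 604, 49, 117, 42, 39, 127, 88, 0, 16
Sorted deviations: 0, 16, 39, 42, 49, 88, 117, 127, 604 → MAD = 49

49 ms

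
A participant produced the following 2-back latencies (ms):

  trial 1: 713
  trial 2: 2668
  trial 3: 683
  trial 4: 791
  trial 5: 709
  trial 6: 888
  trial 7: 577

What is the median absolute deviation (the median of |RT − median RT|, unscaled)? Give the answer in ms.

Sorted: 577, 683, 709, 713, 791, 888, 2668 → median = 713
|x − 713|: 0, 1955, 30, 78, 4, 175, 136
Sorted deviations: 0, 4, 30, 78, 136, 175, 1955 → MAD = 78

78 ms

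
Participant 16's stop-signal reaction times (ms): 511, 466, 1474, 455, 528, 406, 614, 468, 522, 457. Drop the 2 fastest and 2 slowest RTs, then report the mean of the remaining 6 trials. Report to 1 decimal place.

Sorted: 406, 455, 457, 466, 468, 511, 522, 528, 614, 1474
Drop lowest 2 (406, 455) and highest 2 (614, 1474)
Remaining (n=6): Σ = 2952, mean = 2952/6 = 492.000

492.0 ms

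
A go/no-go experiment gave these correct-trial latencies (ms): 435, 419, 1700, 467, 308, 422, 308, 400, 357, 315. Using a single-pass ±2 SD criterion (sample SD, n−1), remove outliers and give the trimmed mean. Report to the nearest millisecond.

381 ms

n = 10, ΣRT = 5131, M = 513.100
Σ(x−M)² = 1594644.90; s = √(1594644.90/9) = 420.931
Cutoffs: 513.100 ± 2·420.931 → [-328.8, 1355.0]
Outside: 1700 → excluded.
Retained (n=9): Σ = 3431, mean = 3431/9 = 381.222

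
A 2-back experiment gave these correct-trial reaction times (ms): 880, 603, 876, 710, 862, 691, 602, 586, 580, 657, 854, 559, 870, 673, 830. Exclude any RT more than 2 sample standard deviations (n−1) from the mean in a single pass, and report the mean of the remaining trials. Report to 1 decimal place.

n = 15, ΣRT = 10833, M = 722.200
Σ(x−M)² = 220792.40; s = √(220792.40/14) = 125.582
Cutoffs: 722.200 ± 2·125.582 → [471.0, 973.4]
No RTs fall outside the cutoffs; all 15 retained. Mean = 10833/15 = 722.200

722.2 ms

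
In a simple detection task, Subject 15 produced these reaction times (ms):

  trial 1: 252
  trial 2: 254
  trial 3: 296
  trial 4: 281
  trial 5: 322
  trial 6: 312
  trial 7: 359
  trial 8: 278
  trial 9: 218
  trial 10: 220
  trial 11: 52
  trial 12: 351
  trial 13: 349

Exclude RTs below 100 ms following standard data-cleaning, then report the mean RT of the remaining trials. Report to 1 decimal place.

Excluded: 52
Retained (n=12): Σ = 3492
Mean = 3492/12 = 291.0000

291.0 ms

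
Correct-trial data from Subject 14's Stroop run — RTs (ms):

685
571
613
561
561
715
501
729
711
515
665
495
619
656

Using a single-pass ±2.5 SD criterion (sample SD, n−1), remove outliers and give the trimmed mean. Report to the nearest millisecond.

614 ms

n = 14, ΣRT = 8597, M = 614.071
Σ(x−M)² = 86464.93; s = √(86464.93/13) = 81.555
Cutoffs: 614.071 ± 2.5·81.555 → [410.2, 818.0]
No RTs fall outside the cutoffs; all 14 retained. Mean = 8597/14 = 614.071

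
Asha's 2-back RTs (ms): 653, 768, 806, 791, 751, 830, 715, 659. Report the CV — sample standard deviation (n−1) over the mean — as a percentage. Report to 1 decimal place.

n = 8, Σ = 5973, M = 746.6250
Σ(x−M)² = 30365.875; s = √(30365.875/7) = 65.8634
CV = 65.8634 / 746.6250 = 0.08821 = 8.821%

8.8%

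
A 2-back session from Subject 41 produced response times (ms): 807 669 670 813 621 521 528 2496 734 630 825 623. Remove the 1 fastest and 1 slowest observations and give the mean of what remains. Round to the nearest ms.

Sorted: 521, 528, 621, 623, 630, 669, 670, 734, 807, 813, 825, 2496
Drop lowest 1 (521) and highest 1 (2496)
Remaining (n=10): Σ = 6920, mean = 6920/10 = 692.000

692 ms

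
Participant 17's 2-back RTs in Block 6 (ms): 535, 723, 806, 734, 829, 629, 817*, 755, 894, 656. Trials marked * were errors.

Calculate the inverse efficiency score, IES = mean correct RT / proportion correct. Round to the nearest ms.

Correct trials (n=9): 535, 723, 806, 734, 829, 629, 755, 894, 656
Mean correct RT = 6561/9 = 729.0000 ms
Proportion correct = 9/10
IES = 729.0000 / (9/10) = 810.000 ms

810 ms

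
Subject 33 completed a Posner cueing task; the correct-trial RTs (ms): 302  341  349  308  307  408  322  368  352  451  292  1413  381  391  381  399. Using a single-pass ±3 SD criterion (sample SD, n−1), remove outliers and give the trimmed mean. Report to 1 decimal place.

356.8 ms

n = 16, ΣRT = 6765, M = 422.812
Σ(x−M)² = 1075186.44; s = √(1075186.44/15) = 267.730
Cutoffs: 422.812 ± 3·267.730 → [-380.4, 1226.0]
Outside: 1413 → excluded.
Retained (n=15): Σ = 5352, mean = 5352/15 = 356.800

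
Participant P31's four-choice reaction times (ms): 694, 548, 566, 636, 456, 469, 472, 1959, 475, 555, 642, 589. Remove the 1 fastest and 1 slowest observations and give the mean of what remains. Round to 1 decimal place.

564.6 ms

Sorted: 456, 469, 472, 475, 548, 555, 566, 589, 636, 642, 694, 1959
Drop lowest 1 (456) and highest 1 (1959)
Remaining (n=10): Σ = 5646, mean = 5646/10 = 564.600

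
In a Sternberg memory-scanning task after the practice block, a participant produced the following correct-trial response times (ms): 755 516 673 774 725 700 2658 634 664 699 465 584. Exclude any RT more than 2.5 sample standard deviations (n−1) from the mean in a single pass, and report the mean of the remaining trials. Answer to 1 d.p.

n = 12, ΣRT = 9847, M = 820.583
Σ(x−M)² = 3777324.92; s = √(3777324.92/11) = 585.998
Cutoffs: 820.583 ± 2.5·585.998 → [-644.4, 2285.6]
Outside: 2658 → excluded.
Retained (n=11): Σ = 7189, mean = 7189/11 = 653.545

653.5 ms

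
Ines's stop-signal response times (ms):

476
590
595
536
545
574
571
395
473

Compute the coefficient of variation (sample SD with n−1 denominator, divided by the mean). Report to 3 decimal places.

0.127

n = 9, Σ = 4755, M = 528.3333
Σ(x−M)² = 36068.000; s = √(36068.000/8) = 67.1454
CV = 67.1454 / 528.3333 = 0.12709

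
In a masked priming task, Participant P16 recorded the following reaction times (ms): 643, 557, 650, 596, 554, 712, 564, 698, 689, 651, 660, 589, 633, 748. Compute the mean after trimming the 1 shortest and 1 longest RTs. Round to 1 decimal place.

Sorted: 554, 557, 564, 589, 596, 633, 643, 650, 651, 660, 689, 698, 712, 748
Drop lowest 1 (554) and highest 1 (748)
Remaining (n=12): Σ = 7642, mean = 7642/12 = 636.833

636.8 ms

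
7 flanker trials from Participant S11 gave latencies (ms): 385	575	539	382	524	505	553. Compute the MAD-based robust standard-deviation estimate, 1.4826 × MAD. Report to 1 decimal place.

43.0 ms

Sorted: 382, 385, 505, 524, 539, 553, 575 → median = 524
|x − 524| sorted: 0, 15, 19, 29, 51, 139, 142 → MAD = 29
Robust SD ≈ 1.4826 × 29 = 42.995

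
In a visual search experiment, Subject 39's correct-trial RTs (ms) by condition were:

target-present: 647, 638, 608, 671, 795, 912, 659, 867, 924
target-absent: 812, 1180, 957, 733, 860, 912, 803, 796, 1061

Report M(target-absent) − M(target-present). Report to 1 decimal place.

154.8 ms

M(target-present) = 6721/9 = 746.778
M(target-absent) = 8114/9 = 901.556
Difference = 901.556 − 746.778 = 154.778 ms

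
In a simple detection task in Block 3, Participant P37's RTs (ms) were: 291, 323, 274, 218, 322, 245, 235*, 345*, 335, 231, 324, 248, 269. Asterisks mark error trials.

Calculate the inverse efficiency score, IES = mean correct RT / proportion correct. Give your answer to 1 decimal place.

Correct trials (n=11): 291, 323, 274, 218, 322, 245, 335, 231, 324, 248, 269
Mean correct RT = 3080/11 = 280.0000 ms
Proportion correct = 11/13
IES = 280.0000 / (11/13) = 330.909 ms

330.9 ms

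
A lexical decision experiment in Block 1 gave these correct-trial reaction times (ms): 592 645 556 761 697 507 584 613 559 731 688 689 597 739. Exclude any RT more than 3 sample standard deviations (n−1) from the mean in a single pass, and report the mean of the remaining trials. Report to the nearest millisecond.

640 ms

n = 14, ΣRT = 8958, M = 639.857
Σ(x−M)² = 80025.71; s = √(80025.71/13) = 78.459
Cutoffs: 639.857 ± 3·78.459 → [404.5, 875.2]
No RTs fall outside the cutoffs; all 14 retained. Mean = 8958/14 = 639.857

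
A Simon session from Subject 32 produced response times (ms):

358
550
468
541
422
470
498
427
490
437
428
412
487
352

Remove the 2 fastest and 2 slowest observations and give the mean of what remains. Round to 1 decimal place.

453.9 ms

Sorted: 352, 358, 412, 422, 427, 428, 437, 468, 470, 487, 490, 498, 541, 550
Drop lowest 2 (352, 358) and highest 2 (541, 550)
Remaining (n=10): Σ = 4539, mean = 4539/10 = 453.900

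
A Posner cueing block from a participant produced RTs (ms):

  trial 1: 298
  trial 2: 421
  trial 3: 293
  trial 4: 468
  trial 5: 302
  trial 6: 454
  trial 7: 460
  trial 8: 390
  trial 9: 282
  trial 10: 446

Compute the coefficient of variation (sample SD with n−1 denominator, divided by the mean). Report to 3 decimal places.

0.206

n = 10, Σ = 3814, M = 381.4000
Σ(x−M)² = 55718.400; s = √(55718.400/9) = 78.6825
CV = 78.6825 / 381.4000 = 0.20630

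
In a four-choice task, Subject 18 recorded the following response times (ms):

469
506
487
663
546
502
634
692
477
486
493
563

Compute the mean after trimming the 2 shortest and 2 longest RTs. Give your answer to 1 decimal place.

Sorted: 469, 477, 486, 487, 493, 502, 506, 546, 563, 634, 663, 692
Drop lowest 2 (469, 477) and highest 2 (663, 692)
Remaining (n=8): Σ = 4217, mean = 4217/8 = 527.125

527.1 ms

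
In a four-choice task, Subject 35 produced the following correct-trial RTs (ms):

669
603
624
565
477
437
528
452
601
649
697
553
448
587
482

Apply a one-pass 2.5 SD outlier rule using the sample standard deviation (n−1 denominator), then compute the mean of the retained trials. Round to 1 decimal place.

n = 15, ΣRT = 8372, M = 558.133
Σ(x−M)² = 100281.73; s = √(100281.73/14) = 84.634
Cutoffs: 558.133 ± 2.5·84.634 → [346.5, 769.7]
No RTs fall outside the cutoffs; all 15 retained. Mean = 8372/15 = 558.133

558.1 ms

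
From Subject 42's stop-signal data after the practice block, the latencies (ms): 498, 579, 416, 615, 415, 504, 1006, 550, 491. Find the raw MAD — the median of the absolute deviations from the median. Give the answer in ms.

75 ms

Sorted: 415, 416, 491, 498, 504, 550, 579, 615, 1006 → median = 504
|x − 504|: 6, 75, 88, 111, 89, 0, 502, 46, 13
Sorted deviations: 0, 6, 13, 46, 75, 88, 89, 111, 502 → MAD = 75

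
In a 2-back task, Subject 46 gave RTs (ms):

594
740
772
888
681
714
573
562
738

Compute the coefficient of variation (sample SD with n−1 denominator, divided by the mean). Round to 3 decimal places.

0.153

n = 9, Σ = 6262, M = 695.7778
Σ(x−M)² = 90377.556; s = √(90377.556/8) = 106.2883
CV = 106.2883 / 695.7778 = 0.15276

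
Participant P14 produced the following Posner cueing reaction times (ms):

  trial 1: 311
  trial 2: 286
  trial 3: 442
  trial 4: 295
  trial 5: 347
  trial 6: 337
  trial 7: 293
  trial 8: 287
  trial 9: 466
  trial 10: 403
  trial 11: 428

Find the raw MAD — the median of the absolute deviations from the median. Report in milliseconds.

50 ms

Sorted: 286, 287, 293, 295, 311, 337, 347, 403, 428, 442, 466 → median = 337
|x − 337|: 26, 51, 105, 42, 10, 0, 44, 50, 129, 66, 91
Sorted deviations: 0, 10, 26, 42, 44, 50, 51, 66, 91, 105, 129 → MAD = 50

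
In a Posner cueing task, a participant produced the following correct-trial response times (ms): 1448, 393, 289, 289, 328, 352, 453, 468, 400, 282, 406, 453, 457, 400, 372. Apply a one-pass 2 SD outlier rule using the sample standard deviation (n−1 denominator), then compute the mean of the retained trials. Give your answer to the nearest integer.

382 ms

n = 15, ΣRT = 6790, M = 452.667
Σ(x−M)² = 1117111.33; s = √(1117111.33/14) = 282.478
Cutoffs: 452.667 ± 2·282.478 → [-112.3, 1017.6]
Outside: 1448 → excluded.
Retained (n=14): Σ = 5342, mean = 5342/14 = 381.571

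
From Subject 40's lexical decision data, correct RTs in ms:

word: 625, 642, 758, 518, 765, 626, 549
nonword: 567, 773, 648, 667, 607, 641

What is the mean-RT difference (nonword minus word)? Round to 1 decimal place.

M(word) = 4483/7 = 640.429
M(nonword) = 3903/6 = 650.500
Difference = 650.500 − 640.429 = 10.071 ms

10.1 ms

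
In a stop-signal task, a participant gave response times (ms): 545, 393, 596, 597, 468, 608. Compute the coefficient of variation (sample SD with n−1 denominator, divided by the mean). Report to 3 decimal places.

0.162

n = 6, Σ = 3207, M = 534.5000
Σ(x−M)² = 37645.500; s = √(37645.500/5) = 86.7704
CV = 86.7704 / 534.5000 = 0.16234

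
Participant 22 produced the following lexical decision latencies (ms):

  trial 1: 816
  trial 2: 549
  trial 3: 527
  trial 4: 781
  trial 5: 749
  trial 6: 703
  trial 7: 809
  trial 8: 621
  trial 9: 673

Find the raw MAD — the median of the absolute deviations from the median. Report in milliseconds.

82 ms

Sorted: 527, 549, 621, 673, 703, 749, 781, 809, 816 → median = 703
|x − 703|: 113, 154, 176, 78, 46, 0, 106, 82, 30
Sorted deviations: 0, 30, 46, 78, 82, 106, 113, 154, 176 → MAD = 82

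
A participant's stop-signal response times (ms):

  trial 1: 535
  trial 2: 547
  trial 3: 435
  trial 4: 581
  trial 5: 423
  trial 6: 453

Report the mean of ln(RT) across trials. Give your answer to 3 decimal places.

ln(RT): 6.2823, 6.3044, 6.0753, 6.3648, 6.0474, 6.1159
Σ ln(RT) = 37.1901
Mean = 37.1901/6 = 6.19835

6.198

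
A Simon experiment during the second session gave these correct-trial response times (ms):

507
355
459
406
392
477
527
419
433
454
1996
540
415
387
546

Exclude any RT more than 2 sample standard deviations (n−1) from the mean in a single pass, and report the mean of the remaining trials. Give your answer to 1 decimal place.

n = 15, ΣRT = 8313, M = 554.200
Σ(x−M)² = 2275340.40; s = √(2275340.40/14) = 403.143
Cutoffs: 554.200 ± 2·403.143 → [-252.1, 1360.5]
Outside: 1996 → excluded.
Retained (n=14): Σ = 6317, mean = 6317/14 = 451.214

451.2 ms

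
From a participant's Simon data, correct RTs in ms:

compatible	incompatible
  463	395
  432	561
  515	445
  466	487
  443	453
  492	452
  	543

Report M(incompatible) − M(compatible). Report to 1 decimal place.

8.1 ms

M(compatible) = 2811/6 = 468.500
M(incompatible) = 3336/7 = 476.571
Difference = 476.571 − 468.500 = 8.071 ms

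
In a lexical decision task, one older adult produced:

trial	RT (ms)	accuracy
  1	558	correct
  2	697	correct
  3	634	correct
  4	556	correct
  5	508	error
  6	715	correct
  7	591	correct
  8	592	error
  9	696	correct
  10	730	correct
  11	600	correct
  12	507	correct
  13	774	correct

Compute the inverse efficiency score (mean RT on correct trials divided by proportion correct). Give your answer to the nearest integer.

Correct trials (n=11): 558, 697, 634, 556, 715, 591, 696, 730, 600, 507, 774
Mean correct RT = 7058/11 = 641.6364 ms
Proportion correct = 11/13
IES = 641.6364 / (11/13) = 758.298 ms

758 ms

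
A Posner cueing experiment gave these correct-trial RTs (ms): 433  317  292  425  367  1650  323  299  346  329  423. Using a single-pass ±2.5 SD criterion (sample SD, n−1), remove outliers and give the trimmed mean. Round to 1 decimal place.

355.4 ms

n = 11, ΣRT = 5204, M = 473.091
Σ(x−M)² = 1549706.91; s = √(1549706.91/10) = 393.663
Cutoffs: 473.091 ± 2.5·393.663 → [-511.1, 1457.2]
Outside: 1650 → excluded.
Retained (n=10): Σ = 3554, mean = 3554/10 = 355.400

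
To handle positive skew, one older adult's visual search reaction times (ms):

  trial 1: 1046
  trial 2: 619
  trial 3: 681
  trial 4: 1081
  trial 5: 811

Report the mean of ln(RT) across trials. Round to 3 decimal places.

ln(RT): 6.9527, 6.4281, 6.5236, 6.9856, 6.6983
Σ ln(RT) = 33.5883
Mean = 33.5883/5 = 6.71766

6.718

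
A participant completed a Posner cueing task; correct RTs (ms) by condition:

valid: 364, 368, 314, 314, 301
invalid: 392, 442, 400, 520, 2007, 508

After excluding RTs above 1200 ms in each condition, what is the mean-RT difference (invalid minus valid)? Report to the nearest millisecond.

120 ms

invalid: exclude 2007
M(valid) = 1661/5 = 332.200
M(invalid) = 2262/5 = 452.400
Difference = 452.400 − 332.200 = 120.200 ms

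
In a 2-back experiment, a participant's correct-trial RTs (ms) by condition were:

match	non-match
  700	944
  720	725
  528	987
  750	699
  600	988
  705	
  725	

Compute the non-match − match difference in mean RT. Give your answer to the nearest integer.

193 ms

M(match) = 4728/7 = 675.429
M(non-match) = 4343/5 = 868.600
Difference = 868.600 − 675.429 = 193.171 ms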